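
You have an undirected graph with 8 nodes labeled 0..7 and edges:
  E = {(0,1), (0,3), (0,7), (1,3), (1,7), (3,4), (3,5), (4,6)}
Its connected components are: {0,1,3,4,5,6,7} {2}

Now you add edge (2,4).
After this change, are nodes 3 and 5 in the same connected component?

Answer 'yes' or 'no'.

Initial components: {0,1,3,4,5,6,7} {2}
Adding edge (2,4): merges {2} and {0,1,3,4,5,6,7}.
New components: {0,1,2,3,4,5,6,7}
Are 3 and 5 in the same component? yes

Answer: yes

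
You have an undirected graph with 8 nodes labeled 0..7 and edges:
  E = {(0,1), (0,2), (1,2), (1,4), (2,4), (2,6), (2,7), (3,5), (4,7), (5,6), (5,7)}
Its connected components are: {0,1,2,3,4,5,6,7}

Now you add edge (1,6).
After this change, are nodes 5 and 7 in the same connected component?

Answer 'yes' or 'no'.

Answer: yes

Derivation:
Initial components: {0,1,2,3,4,5,6,7}
Adding edge (1,6): both already in same component {0,1,2,3,4,5,6,7}. No change.
New components: {0,1,2,3,4,5,6,7}
Are 5 and 7 in the same component? yes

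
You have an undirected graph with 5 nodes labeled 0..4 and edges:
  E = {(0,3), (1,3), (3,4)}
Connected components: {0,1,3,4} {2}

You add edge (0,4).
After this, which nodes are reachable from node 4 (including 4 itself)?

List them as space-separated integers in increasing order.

Before: nodes reachable from 4: {0,1,3,4}
Adding (0,4): both endpoints already in same component. Reachability from 4 unchanged.
After: nodes reachable from 4: {0,1,3,4}

Answer: 0 1 3 4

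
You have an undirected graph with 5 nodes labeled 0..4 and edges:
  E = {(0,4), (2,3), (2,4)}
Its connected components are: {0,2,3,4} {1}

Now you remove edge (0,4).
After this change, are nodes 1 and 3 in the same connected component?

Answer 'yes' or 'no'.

Initial components: {0,2,3,4} {1}
Removing edge (0,4): it was a bridge — component count 2 -> 3.
New components: {0} {1} {2,3,4}
Are 1 and 3 in the same component? no

Answer: no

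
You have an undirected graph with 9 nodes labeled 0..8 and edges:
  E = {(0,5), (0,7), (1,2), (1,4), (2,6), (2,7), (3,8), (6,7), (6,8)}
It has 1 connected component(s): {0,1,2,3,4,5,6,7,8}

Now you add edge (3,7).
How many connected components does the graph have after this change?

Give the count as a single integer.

Initial component count: 1
Add (3,7): endpoints already in same component. Count unchanged: 1.
New component count: 1

Answer: 1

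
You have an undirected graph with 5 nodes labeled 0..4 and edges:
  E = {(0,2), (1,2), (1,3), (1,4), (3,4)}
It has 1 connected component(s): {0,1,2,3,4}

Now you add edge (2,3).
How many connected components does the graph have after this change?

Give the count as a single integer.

Answer: 1

Derivation:
Initial component count: 1
Add (2,3): endpoints already in same component. Count unchanged: 1.
New component count: 1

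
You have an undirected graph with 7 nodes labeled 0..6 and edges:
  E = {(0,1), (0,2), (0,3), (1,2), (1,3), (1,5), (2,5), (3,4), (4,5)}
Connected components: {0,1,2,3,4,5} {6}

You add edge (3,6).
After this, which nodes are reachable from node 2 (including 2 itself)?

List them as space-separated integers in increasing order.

Answer: 0 1 2 3 4 5 6

Derivation:
Before: nodes reachable from 2: {0,1,2,3,4,5}
Adding (3,6): merges 2's component with another. Reachability grows.
After: nodes reachable from 2: {0,1,2,3,4,5,6}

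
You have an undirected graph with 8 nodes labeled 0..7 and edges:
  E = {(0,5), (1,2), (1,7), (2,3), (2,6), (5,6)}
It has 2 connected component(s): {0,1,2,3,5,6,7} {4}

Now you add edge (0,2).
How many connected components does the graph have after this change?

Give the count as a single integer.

Initial component count: 2
Add (0,2): endpoints already in same component. Count unchanged: 2.
New component count: 2

Answer: 2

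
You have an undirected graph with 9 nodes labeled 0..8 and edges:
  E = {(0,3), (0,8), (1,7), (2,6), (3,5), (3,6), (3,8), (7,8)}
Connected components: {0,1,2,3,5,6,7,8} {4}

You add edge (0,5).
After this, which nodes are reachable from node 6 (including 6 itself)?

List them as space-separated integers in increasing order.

Answer: 0 1 2 3 5 6 7 8

Derivation:
Before: nodes reachable from 6: {0,1,2,3,5,6,7,8}
Adding (0,5): both endpoints already in same component. Reachability from 6 unchanged.
After: nodes reachable from 6: {0,1,2,3,5,6,7,8}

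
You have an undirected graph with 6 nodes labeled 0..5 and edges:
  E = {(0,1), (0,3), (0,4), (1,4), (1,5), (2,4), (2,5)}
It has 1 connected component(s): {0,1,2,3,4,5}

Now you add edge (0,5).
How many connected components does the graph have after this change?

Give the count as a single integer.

Initial component count: 1
Add (0,5): endpoints already in same component. Count unchanged: 1.
New component count: 1

Answer: 1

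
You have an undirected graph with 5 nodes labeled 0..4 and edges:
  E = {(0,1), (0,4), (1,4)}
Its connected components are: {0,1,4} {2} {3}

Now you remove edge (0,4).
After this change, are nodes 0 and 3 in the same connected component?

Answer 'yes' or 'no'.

Answer: no

Derivation:
Initial components: {0,1,4} {2} {3}
Removing edge (0,4): not a bridge — component count unchanged at 3.
New components: {0,1,4} {2} {3}
Are 0 and 3 in the same component? no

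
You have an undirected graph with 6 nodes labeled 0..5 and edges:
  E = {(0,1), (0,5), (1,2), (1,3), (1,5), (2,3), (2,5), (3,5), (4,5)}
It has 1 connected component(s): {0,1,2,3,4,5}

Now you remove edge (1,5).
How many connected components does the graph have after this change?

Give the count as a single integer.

Answer: 1

Derivation:
Initial component count: 1
Remove (1,5): not a bridge. Count unchanged: 1.
  After removal, components: {0,1,2,3,4,5}
New component count: 1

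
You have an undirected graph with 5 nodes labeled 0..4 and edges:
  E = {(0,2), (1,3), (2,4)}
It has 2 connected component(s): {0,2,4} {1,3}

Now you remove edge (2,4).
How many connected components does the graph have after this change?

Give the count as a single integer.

Answer: 3

Derivation:
Initial component count: 2
Remove (2,4): it was a bridge. Count increases: 2 -> 3.
  After removal, components: {0,2} {1,3} {4}
New component count: 3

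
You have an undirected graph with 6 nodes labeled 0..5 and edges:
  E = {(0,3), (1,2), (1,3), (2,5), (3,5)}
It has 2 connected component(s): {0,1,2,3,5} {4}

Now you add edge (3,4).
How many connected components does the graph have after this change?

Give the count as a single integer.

Answer: 1

Derivation:
Initial component count: 2
Add (3,4): merges two components. Count decreases: 2 -> 1.
New component count: 1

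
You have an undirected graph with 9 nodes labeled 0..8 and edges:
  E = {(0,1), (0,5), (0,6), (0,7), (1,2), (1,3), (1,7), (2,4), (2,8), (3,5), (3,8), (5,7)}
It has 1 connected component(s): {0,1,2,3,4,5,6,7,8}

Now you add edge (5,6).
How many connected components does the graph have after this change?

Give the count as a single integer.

Initial component count: 1
Add (5,6): endpoints already in same component. Count unchanged: 1.
New component count: 1

Answer: 1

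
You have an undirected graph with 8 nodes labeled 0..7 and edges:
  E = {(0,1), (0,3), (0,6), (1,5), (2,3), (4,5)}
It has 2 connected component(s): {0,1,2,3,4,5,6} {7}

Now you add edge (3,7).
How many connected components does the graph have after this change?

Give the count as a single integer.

Answer: 1

Derivation:
Initial component count: 2
Add (3,7): merges two components. Count decreases: 2 -> 1.
New component count: 1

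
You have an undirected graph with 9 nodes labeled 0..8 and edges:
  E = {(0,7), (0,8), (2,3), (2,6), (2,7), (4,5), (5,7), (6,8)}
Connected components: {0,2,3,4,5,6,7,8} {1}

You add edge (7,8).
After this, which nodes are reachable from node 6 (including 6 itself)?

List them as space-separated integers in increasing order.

Before: nodes reachable from 6: {0,2,3,4,5,6,7,8}
Adding (7,8): both endpoints already in same component. Reachability from 6 unchanged.
After: nodes reachable from 6: {0,2,3,4,5,6,7,8}

Answer: 0 2 3 4 5 6 7 8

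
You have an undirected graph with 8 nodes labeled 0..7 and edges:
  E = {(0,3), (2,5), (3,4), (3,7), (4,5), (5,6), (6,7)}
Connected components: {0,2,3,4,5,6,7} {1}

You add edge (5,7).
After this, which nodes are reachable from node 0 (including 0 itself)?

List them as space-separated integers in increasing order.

Before: nodes reachable from 0: {0,2,3,4,5,6,7}
Adding (5,7): both endpoints already in same component. Reachability from 0 unchanged.
After: nodes reachable from 0: {0,2,3,4,5,6,7}

Answer: 0 2 3 4 5 6 7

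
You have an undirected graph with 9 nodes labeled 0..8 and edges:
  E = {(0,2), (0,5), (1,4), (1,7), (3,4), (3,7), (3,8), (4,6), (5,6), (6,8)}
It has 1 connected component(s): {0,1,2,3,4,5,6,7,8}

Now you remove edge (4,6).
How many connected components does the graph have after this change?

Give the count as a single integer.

Answer: 1

Derivation:
Initial component count: 1
Remove (4,6): not a bridge. Count unchanged: 1.
  After removal, components: {0,1,2,3,4,5,6,7,8}
New component count: 1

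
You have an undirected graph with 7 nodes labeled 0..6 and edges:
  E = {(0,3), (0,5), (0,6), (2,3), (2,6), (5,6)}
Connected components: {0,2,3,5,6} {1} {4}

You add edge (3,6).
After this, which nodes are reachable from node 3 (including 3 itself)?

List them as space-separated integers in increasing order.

Before: nodes reachable from 3: {0,2,3,5,6}
Adding (3,6): both endpoints already in same component. Reachability from 3 unchanged.
After: nodes reachable from 3: {0,2,3,5,6}

Answer: 0 2 3 5 6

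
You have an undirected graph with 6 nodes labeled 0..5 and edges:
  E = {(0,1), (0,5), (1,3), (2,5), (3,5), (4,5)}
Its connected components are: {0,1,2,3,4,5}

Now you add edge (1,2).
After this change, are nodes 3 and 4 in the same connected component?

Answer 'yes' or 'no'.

Answer: yes

Derivation:
Initial components: {0,1,2,3,4,5}
Adding edge (1,2): both already in same component {0,1,2,3,4,5}. No change.
New components: {0,1,2,3,4,5}
Are 3 and 4 in the same component? yes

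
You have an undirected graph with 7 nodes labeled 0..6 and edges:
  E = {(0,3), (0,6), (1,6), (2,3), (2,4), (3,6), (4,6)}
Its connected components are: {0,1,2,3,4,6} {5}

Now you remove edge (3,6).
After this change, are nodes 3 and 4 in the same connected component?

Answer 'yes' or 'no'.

Answer: yes

Derivation:
Initial components: {0,1,2,3,4,6} {5}
Removing edge (3,6): not a bridge — component count unchanged at 2.
New components: {0,1,2,3,4,6} {5}
Are 3 and 4 in the same component? yes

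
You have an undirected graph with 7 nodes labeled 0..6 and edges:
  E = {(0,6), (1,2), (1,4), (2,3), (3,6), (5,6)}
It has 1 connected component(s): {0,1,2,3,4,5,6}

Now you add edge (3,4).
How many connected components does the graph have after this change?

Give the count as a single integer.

Initial component count: 1
Add (3,4): endpoints already in same component. Count unchanged: 1.
New component count: 1

Answer: 1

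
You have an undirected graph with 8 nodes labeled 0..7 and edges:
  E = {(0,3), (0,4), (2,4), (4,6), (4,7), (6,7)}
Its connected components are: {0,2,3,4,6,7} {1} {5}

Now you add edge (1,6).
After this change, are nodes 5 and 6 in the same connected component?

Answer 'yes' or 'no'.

Answer: no

Derivation:
Initial components: {0,2,3,4,6,7} {1} {5}
Adding edge (1,6): merges {1} and {0,2,3,4,6,7}.
New components: {0,1,2,3,4,6,7} {5}
Are 5 and 6 in the same component? no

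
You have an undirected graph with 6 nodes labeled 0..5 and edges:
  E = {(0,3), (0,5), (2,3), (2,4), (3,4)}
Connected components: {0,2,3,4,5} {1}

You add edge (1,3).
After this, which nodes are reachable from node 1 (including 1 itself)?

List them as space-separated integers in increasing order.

Before: nodes reachable from 1: {1}
Adding (1,3): merges 1's component with another. Reachability grows.
After: nodes reachable from 1: {0,1,2,3,4,5}

Answer: 0 1 2 3 4 5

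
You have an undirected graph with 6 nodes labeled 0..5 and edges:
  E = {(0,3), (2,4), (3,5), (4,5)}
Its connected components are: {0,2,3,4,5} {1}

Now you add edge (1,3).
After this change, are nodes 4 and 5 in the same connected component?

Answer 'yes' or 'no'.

Initial components: {0,2,3,4,5} {1}
Adding edge (1,3): merges {1} and {0,2,3,4,5}.
New components: {0,1,2,3,4,5}
Are 4 and 5 in the same component? yes

Answer: yes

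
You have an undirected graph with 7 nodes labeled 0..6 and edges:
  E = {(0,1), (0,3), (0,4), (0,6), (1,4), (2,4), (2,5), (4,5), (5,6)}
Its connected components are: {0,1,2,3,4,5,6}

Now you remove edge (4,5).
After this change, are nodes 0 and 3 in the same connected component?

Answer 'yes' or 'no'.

Answer: yes

Derivation:
Initial components: {0,1,2,3,4,5,6}
Removing edge (4,5): not a bridge — component count unchanged at 1.
New components: {0,1,2,3,4,5,6}
Are 0 and 3 in the same component? yes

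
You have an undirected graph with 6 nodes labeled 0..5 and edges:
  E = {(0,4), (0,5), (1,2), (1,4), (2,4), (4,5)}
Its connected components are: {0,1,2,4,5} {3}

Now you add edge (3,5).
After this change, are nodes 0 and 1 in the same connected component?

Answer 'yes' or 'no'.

Answer: yes

Derivation:
Initial components: {0,1,2,4,5} {3}
Adding edge (3,5): merges {3} and {0,1,2,4,5}.
New components: {0,1,2,3,4,5}
Are 0 and 1 in the same component? yes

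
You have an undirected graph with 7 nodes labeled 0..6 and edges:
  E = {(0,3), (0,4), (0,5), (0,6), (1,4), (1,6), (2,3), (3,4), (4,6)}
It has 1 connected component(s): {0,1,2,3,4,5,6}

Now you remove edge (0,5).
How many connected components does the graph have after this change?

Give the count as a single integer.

Answer: 2

Derivation:
Initial component count: 1
Remove (0,5): it was a bridge. Count increases: 1 -> 2.
  After removal, components: {0,1,2,3,4,6} {5}
New component count: 2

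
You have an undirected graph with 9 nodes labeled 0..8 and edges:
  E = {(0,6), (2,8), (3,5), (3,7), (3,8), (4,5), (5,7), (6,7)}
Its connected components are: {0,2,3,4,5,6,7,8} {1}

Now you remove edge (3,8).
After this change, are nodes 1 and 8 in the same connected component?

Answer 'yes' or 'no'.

Initial components: {0,2,3,4,5,6,7,8} {1}
Removing edge (3,8): it was a bridge — component count 2 -> 3.
New components: {0,3,4,5,6,7} {1} {2,8}
Are 1 and 8 in the same component? no

Answer: no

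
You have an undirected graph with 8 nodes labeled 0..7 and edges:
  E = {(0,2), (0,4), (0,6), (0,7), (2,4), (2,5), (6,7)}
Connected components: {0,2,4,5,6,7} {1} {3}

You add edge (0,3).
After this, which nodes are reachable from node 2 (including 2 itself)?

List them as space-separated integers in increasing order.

Answer: 0 2 3 4 5 6 7

Derivation:
Before: nodes reachable from 2: {0,2,4,5,6,7}
Adding (0,3): merges 2's component with another. Reachability grows.
After: nodes reachable from 2: {0,2,3,4,5,6,7}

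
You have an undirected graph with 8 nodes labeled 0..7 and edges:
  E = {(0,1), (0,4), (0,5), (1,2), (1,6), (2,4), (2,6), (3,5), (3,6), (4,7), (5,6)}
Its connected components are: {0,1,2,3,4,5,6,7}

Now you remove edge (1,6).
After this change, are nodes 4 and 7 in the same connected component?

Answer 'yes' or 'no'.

Initial components: {0,1,2,3,4,5,6,7}
Removing edge (1,6): not a bridge — component count unchanged at 1.
New components: {0,1,2,3,4,5,6,7}
Are 4 and 7 in the same component? yes

Answer: yes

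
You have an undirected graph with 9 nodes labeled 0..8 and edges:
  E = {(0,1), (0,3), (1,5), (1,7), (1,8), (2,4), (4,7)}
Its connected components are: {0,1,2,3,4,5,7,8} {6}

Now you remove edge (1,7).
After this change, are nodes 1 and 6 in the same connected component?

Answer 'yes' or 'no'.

Answer: no

Derivation:
Initial components: {0,1,2,3,4,5,7,8} {6}
Removing edge (1,7): it was a bridge — component count 2 -> 3.
New components: {0,1,3,5,8} {2,4,7} {6}
Are 1 and 6 in the same component? no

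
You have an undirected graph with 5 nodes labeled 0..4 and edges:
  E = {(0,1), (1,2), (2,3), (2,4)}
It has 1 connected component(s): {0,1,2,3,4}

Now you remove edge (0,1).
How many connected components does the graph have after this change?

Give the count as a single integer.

Answer: 2

Derivation:
Initial component count: 1
Remove (0,1): it was a bridge. Count increases: 1 -> 2.
  After removal, components: {0} {1,2,3,4}
New component count: 2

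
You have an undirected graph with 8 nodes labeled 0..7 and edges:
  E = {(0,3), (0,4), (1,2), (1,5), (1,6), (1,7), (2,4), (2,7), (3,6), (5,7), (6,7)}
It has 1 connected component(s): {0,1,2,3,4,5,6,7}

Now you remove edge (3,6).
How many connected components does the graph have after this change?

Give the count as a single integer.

Answer: 1

Derivation:
Initial component count: 1
Remove (3,6): not a bridge. Count unchanged: 1.
  After removal, components: {0,1,2,3,4,5,6,7}
New component count: 1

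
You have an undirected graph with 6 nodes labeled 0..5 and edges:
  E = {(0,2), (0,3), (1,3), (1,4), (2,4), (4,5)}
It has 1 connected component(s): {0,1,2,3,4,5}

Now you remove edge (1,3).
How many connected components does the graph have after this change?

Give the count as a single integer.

Answer: 1

Derivation:
Initial component count: 1
Remove (1,3): not a bridge. Count unchanged: 1.
  After removal, components: {0,1,2,3,4,5}
New component count: 1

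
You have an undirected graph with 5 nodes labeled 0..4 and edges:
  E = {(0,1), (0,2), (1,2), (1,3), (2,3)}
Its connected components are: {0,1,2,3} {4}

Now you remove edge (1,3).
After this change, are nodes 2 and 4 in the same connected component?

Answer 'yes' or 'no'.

Initial components: {0,1,2,3} {4}
Removing edge (1,3): not a bridge — component count unchanged at 2.
New components: {0,1,2,3} {4}
Are 2 and 4 in the same component? no

Answer: no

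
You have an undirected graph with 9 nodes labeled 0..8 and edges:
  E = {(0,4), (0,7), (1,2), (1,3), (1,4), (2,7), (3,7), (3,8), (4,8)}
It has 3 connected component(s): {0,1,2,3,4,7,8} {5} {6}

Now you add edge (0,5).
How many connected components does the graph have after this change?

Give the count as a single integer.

Initial component count: 3
Add (0,5): merges two components. Count decreases: 3 -> 2.
New component count: 2

Answer: 2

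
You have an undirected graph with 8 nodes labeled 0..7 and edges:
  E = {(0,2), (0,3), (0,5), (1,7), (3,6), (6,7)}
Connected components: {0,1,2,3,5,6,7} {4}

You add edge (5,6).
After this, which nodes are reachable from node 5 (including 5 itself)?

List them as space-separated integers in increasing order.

Before: nodes reachable from 5: {0,1,2,3,5,6,7}
Adding (5,6): both endpoints already in same component. Reachability from 5 unchanged.
After: nodes reachable from 5: {0,1,2,3,5,6,7}

Answer: 0 1 2 3 5 6 7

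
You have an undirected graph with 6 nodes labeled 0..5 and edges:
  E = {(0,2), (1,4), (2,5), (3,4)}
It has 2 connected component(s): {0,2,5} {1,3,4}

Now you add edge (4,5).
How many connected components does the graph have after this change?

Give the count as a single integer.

Initial component count: 2
Add (4,5): merges two components. Count decreases: 2 -> 1.
New component count: 1

Answer: 1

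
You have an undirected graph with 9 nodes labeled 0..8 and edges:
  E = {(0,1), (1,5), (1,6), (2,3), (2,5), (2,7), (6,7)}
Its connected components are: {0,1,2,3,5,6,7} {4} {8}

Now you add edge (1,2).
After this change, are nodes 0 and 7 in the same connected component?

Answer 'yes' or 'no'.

Answer: yes

Derivation:
Initial components: {0,1,2,3,5,6,7} {4} {8}
Adding edge (1,2): both already in same component {0,1,2,3,5,6,7}. No change.
New components: {0,1,2,3,5,6,7} {4} {8}
Are 0 and 7 in the same component? yes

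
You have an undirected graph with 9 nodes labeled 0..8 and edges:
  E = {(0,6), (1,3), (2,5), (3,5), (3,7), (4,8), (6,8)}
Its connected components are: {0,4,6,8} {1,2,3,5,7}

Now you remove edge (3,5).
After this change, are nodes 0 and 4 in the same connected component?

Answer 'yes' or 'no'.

Answer: yes

Derivation:
Initial components: {0,4,6,8} {1,2,3,5,7}
Removing edge (3,5): it was a bridge — component count 2 -> 3.
New components: {0,4,6,8} {1,3,7} {2,5}
Are 0 and 4 in the same component? yes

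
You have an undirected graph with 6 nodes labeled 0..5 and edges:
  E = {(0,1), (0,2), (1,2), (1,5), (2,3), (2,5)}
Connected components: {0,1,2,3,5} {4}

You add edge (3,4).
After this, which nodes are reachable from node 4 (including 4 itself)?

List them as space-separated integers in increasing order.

Answer: 0 1 2 3 4 5

Derivation:
Before: nodes reachable from 4: {4}
Adding (3,4): merges 4's component with another. Reachability grows.
After: nodes reachable from 4: {0,1,2,3,4,5}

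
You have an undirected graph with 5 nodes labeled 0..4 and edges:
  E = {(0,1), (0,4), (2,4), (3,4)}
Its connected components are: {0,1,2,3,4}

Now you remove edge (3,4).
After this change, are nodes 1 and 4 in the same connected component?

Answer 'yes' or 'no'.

Initial components: {0,1,2,3,4}
Removing edge (3,4): it was a bridge — component count 1 -> 2.
New components: {0,1,2,4} {3}
Are 1 and 4 in the same component? yes

Answer: yes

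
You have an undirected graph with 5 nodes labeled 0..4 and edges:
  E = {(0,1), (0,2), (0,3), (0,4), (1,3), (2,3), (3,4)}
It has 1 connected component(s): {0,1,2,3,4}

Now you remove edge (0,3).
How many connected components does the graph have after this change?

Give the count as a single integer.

Answer: 1

Derivation:
Initial component count: 1
Remove (0,3): not a bridge. Count unchanged: 1.
  After removal, components: {0,1,2,3,4}
New component count: 1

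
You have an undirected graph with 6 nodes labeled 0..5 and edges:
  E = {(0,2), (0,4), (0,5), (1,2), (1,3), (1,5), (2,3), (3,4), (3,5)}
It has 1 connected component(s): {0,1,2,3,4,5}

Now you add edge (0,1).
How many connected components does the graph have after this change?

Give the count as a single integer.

Initial component count: 1
Add (0,1): endpoints already in same component. Count unchanged: 1.
New component count: 1

Answer: 1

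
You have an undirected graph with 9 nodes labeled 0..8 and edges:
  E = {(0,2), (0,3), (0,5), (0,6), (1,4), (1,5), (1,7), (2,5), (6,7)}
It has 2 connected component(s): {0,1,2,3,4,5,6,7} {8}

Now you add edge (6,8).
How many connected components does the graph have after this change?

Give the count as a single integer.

Initial component count: 2
Add (6,8): merges two components. Count decreases: 2 -> 1.
New component count: 1

Answer: 1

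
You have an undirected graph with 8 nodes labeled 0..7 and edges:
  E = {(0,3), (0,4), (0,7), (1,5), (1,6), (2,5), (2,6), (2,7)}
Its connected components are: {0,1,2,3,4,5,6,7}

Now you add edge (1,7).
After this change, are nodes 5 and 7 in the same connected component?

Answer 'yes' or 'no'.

Initial components: {0,1,2,3,4,5,6,7}
Adding edge (1,7): both already in same component {0,1,2,3,4,5,6,7}. No change.
New components: {0,1,2,3,4,5,6,7}
Are 5 and 7 in the same component? yes

Answer: yes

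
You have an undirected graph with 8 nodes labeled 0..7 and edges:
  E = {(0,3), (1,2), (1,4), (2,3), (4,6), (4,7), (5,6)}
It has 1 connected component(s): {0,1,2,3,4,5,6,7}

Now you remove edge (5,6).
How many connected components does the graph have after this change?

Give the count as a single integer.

Answer: 2

Derivation:
Initial component count: 1
Remove (5,6): it was a bridge. Count increases: 1 -> 2.
  After removal, components: {0,1,2,3,4,6,7} {5}
New component count: 2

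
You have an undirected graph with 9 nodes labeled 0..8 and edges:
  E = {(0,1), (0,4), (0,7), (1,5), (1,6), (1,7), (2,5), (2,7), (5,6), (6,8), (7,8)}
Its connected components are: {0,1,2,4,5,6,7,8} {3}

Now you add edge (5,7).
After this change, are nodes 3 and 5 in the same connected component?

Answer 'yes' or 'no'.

Answer: no

Derivation:
Initial components: {0,1,2,4,5,6,7,8} {3}
Adding edge (5,7): both already in same component {0,1,2,4,5,6,7,8}. No change.
New components: {0,1,2,4,5,6,7,8} {3}
Are 3 and 5 in the same component? no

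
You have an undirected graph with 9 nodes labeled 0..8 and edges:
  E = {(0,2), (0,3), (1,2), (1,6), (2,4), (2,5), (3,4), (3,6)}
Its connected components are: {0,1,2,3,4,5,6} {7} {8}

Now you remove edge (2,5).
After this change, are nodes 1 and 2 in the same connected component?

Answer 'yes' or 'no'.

Answer: yes

Derivation:
Initial components: {0,1,2,3,4,5,6} {7} {8}
Removing edge (2,5): it was a bridge — component count 3 -> 4.
New components: {0,1,2,3,4,6} {5} {7} {8}
Are 1 and 2 in the same component? yes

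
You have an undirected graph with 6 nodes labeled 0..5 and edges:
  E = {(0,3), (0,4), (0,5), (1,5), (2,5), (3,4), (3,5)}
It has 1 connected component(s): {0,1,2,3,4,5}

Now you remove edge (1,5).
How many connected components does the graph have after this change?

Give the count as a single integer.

Answer: 2

Derivation:
Initial component count: 1
Remove (1,5): it was a bridge. Count increases: 1 -> 2.
  After removal, components: {0,2,3,4,5} {1}
New component count: 2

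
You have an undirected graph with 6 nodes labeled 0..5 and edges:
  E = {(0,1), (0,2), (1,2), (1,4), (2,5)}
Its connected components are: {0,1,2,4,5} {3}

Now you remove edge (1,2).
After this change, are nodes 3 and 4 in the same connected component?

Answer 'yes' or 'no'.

Answer: no

Derivation:
Initial components: {0,1,2,4,5} {3}
Removing edge (1,2): not a bridge — component count unchanged at 2.
New components: {0,1,2,4,5} {3}
Are 3 and 4 in the same component? no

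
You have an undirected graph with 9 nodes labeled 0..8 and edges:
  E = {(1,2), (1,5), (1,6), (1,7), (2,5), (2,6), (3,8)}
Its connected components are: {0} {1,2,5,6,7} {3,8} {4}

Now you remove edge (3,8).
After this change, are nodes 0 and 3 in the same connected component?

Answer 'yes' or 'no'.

Initial components: {0} {1,2,5,6,7} {3,8} {4}
Removing edge (3,8): it was a bridge — component count 4 -> 5.
New components: {0} {1,2,5,6,7} {3} {4} {8}
Are 0 and 3 in the same component? no

Answer: no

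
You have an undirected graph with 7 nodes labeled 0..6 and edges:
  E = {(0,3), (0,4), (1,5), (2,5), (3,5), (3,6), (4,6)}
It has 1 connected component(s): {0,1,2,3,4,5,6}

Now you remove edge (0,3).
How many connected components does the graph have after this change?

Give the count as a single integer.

Answer: 1

Derivation:
Initial component count: 1
Remove (0,3): not a bridge. Count unchanged: 1.
  After removal, components: {0,1,2,3,4,5,6}
New component count: 1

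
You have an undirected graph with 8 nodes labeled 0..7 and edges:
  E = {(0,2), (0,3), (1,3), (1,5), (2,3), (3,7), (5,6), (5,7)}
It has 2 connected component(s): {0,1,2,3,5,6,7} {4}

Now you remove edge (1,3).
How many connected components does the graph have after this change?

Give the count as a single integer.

Initial component count: 2
Remove (1,3): not a bridge. Count unchanged: 2.
  After removal, components: {0,1,2,3,5,6,7} {4}
New component count: 2

Answer: 2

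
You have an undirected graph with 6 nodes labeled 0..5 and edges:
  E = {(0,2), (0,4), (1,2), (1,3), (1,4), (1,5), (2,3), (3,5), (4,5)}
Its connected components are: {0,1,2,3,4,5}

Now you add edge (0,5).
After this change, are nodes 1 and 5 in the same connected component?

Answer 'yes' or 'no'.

Initial components: {0,1,2,3,4,5}
Adding edge (0,5): both already in same component {0,1,2,3,4,5}. No change.
New components: {0,1,2,3,4,5}
Are 1 and 5 in the same component? yes

Answer: yes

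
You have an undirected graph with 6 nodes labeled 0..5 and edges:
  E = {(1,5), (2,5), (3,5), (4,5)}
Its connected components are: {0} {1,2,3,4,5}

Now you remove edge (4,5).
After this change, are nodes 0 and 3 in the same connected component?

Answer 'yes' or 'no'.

Answer: no

Derivation:
Initial components: {0} {1,2,3,4,5}
Removing edge (4,5): it was a bridge — component count 2 -> 3.
New components: {0} {1,2,3,5} {4}
Are 0 and 3 in the same component? no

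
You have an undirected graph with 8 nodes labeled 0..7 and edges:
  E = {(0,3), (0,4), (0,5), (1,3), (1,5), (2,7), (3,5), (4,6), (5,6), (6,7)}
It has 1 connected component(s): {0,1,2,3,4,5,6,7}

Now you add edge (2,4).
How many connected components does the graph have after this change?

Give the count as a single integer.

Initial component count: 1
Add (2,4): endpoints already in same component. Count unchanged: 1.
New component count: 1

Answer: 1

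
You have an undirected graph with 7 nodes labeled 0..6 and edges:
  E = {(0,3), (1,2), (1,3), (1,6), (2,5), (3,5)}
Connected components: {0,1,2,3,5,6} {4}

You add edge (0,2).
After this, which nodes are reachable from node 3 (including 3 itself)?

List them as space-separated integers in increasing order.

Before: nodes reachable from 3: {0,1,2,3,5,6}
Adding (0,2): both endpoints already in same component. Reachability from 3 unchanged.
After: nodes reachable from 3: {0,1,2,3,5,6}

Answer: 0 1 2 3 5 6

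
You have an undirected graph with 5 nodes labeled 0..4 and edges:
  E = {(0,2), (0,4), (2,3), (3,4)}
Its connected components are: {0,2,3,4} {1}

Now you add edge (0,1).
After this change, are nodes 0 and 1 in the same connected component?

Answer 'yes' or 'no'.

Answer: yes

Derivation:
Initial components: {0,2,3,4} {1}
Adding edge (0,1): merges {0,2,3,4} and {1}.
New components: {0,1,2,3,4}
Are 0 and 1 in the same component? yes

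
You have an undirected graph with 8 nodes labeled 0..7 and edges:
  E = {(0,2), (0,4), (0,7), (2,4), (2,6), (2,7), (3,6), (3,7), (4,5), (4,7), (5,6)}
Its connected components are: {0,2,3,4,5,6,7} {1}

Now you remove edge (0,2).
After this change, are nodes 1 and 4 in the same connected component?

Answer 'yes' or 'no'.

Initial components: {0,2,3,4,5,6,7} {1}
Removing edge (0,2): not a bridge — component count unchanged at 2.
New components: {0,2,3,4,5,6,7} {1}
Are 1 and 4 in the same component? no

Answer: no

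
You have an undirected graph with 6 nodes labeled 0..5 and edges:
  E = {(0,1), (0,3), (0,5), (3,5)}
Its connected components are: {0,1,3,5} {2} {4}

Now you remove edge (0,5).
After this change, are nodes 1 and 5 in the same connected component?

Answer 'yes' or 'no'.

Answer: yes

Derivation:
Initial components: {0,1,3,5} {2} {4}
Removing edge (0,5): not a bridge — component count unchanged at 3.
New components: {0,1,3,5} {2} {4}
Are 1 and 5 in the same component? yes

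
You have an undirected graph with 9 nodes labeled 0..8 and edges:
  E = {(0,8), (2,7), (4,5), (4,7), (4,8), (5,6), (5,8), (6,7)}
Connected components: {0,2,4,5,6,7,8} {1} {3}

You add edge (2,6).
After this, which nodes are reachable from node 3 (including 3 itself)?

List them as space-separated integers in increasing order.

Answer: 3

Derivation:
Before: nodes reachable from 3: {3}
Adding (2,6): both endpoints already in same component. Reachability from 3 unchanged.
After: nodes reachable from 3: {3}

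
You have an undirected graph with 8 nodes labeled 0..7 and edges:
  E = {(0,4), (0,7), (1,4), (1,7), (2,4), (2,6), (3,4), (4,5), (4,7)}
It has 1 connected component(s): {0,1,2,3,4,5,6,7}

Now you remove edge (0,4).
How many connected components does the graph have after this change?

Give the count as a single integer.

Answer: 1

Derivation:
Initial component count: 1
Remove (0,4): not a bridge. Count unchanged: 1.
  After removal, components: {0,1,2,3,4,5,6,7}
New component count: 1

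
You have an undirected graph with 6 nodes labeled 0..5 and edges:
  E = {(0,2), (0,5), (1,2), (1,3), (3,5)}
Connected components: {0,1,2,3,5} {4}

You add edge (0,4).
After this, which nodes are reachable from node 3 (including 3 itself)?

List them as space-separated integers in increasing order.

Answer: 0 1 2 3 4 5

Derivation:
Before: nodes reachable from 3: {0,1,2,3,5}
Adding (0,4): merges 3's component with another. Reachability grows.
After: nodes reachable from 3: {0,1,2,3,4,5}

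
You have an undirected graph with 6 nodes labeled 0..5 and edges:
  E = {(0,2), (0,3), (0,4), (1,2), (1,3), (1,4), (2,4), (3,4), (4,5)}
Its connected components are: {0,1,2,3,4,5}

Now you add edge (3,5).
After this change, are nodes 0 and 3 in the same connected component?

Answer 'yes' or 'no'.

Initial components: {0,1,2,3,4,5}
Adding edge (3,5): both already in same component {0,1,2,3,4,5}. No change.
New components: {0,1,2,3,4,5}
Are 0 and 3 in the same component? yes

Answer: yes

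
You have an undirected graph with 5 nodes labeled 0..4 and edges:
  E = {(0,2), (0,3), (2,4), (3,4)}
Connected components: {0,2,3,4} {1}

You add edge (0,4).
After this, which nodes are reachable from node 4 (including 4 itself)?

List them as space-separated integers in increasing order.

Answer: 0 2 3 4

Derivation:
Before: nodes reachable from 4: {0,2,3,4}
Adding (0,4): both endpoints already in same component. Reachability from 4 unchanged.
After: nodes reachable from 4: {0,2,3,4}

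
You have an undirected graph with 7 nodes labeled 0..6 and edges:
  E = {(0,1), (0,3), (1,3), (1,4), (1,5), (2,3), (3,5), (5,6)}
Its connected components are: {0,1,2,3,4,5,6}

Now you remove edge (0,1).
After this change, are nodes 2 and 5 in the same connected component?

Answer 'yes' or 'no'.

Answer: yes

Derivation:
Initial components: {0,1,2,3,4,5,6}
Removing edge (0,1): not a bridge — component count unchanged at 1.
New components: {0,1,2,3,4,5,6}
Are 2 and 5 in the same component? yes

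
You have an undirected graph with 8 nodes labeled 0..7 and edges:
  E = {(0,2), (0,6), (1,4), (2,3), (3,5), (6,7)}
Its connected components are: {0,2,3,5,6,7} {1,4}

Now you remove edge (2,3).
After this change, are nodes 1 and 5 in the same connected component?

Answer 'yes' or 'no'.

Answer: no

Derivation:
Initial components: {0,2,3,5,6,7} {1,4}
Removing edge (2,3): it was a bridge — component count 2 -> 3.
New components: {0,2,6,7} {1,4} {3,5}
Are 1 and 5 in the same component? no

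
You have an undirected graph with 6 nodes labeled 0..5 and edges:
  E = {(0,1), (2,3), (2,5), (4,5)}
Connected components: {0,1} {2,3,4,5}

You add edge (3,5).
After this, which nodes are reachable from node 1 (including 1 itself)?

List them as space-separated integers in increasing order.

Before: nodes reachable from 1: {0,1}
Adding (3,5): both endpoints already in same component. Reachability from 1 unchanged.
After: nodes reachable from 1: {0,1}

Answer: 0 1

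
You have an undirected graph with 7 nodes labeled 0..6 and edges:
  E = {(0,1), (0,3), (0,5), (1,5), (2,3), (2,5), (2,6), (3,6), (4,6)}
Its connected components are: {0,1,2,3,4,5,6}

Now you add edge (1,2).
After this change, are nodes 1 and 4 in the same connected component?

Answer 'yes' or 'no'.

Initial components: {0,1,2,3,4,5,6}
Adding edge (1,2): both already in same component {0,1,2,3,4,5,6}. No change.
New components: {0,1,2,3,4,5,6}
Are 1 and 4 in the same component? yes

Answer: yes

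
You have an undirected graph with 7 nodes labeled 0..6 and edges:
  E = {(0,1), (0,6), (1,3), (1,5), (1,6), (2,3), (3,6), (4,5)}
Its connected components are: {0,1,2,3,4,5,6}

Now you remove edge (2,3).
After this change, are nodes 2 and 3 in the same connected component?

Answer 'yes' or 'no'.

Answer: no

Derivation:
Initial components: {0,1,2,3,4,5,6}
Removing edge (2,3): it was a bridge — component count 1 -> 2.
New components: {0,1,3,4,5,6} {2}
Are 2 and 3 in the same component? no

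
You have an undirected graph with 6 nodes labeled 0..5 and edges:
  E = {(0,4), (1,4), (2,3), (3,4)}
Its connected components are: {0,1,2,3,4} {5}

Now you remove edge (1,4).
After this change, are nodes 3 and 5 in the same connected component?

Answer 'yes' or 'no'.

Answer: no

Derivation:
Initial components: {0,1,2,3,4} {5}
Removing edge (1,4): it was a bridge — component count 2 -> 3.
New components: {0,2,3,4} {1} {5}
Are 3 and 5 in the same component? no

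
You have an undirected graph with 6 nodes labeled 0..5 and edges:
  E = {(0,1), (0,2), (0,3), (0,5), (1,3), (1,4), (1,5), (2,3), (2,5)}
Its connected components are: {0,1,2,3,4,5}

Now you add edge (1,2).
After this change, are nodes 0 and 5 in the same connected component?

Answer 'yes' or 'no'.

Initial components: {0,1,2,3,4,5}
Adding edge (1,2): both already in same component {0,1,2,3,4,5}. No change.
New components: {0,1,2,3,4,5}
Are 0 and 5 in the same component? yes

Answer: yes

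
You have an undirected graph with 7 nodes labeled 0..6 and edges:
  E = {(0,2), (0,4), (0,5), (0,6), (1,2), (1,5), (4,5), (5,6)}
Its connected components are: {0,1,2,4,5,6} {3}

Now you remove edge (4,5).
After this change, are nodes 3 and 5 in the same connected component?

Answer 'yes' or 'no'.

Initial components: {0,1,2,4,5,6} {3}
Removing edge (4,5): not a bridge — component count unchanged at 2.
New components: {0,1,2,4,5,6} {3}
Are 3 and 5 in the same component? no

Answer: no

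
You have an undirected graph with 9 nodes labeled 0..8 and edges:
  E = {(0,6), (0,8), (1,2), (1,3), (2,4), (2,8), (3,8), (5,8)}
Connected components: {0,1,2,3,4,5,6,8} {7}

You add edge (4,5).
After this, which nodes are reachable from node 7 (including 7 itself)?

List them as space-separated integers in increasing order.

Answer: 7

Derivation:
Before: nodes reachable from 7: {7}
Adding (4,5): both endpoints already in same component. Reachability from 7 unchanged.
After: nodes reachable from 7: {7}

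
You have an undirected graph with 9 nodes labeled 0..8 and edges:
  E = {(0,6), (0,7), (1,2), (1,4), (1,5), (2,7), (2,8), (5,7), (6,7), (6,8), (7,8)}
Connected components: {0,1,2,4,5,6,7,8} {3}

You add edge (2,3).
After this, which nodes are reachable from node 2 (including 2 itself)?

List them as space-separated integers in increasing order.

Answer: 0 1 2 3 4 5 6 7 8

Derivation:
Before: nodes reachable from 2: {0,1,2,4,5,6,7,8}
Adding (2,3): merges 2's component with another. Reachability grows.
After: nodes reachable from 2: {0,1,2,3,4,5,6,7,8}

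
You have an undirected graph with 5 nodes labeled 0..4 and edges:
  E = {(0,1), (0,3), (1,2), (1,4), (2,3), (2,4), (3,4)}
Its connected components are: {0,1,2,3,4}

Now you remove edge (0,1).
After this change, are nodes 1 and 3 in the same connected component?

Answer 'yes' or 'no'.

Initial components: {0,1,2,3,4}
Removing edge (0,1): not a bridge — component count unchanged at 1.
New components: {0,1,2,3,4}
Are 1 and 3 in the same component? yes

Answer: yes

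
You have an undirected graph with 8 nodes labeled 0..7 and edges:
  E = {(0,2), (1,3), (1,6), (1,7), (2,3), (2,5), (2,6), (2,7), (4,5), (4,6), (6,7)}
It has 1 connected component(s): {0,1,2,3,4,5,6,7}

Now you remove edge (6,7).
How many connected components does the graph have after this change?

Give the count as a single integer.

Answer: 1

Derivation:
Initial component count: 1
Remove (6,7): not a bridge. Count unchanged: 1.
  After removal, components: {0,1,2,3,4,5,6,7}
New component count: 1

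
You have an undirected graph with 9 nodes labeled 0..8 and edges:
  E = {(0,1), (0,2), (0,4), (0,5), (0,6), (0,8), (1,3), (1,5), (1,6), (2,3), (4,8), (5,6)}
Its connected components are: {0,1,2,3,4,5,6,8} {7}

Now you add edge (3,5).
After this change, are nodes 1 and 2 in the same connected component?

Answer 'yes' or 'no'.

Answer: yes

Derivation:
Initial components: {0,1,2,3,4,5,6,8} {7}
Adding edge (3,5): both already in same component {0,1,2,3,4,5,6,8}. No change.
New components: {0,1,2,3,4,5,6,8} {7}
Are 1 and 2 in the same component? yes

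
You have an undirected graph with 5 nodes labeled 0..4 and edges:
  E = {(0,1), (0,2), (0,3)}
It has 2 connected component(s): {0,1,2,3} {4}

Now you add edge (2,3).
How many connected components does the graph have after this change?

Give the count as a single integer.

Initial component count: 2
Add (2,3): endpoints already in same component. Count unchanged: 2.
New component count: 2

Answer: 2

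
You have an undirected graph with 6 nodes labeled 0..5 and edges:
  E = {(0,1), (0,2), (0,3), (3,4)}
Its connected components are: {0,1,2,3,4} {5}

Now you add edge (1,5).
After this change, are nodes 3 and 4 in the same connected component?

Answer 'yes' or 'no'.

Initial components: {0,1,2,3,4} {5}
Adding edge (1,5): merges {0,1,2,3,4} and {5}.
New components: {0,1,2,3,4,5}
Are 3 and 4 in the same component? yes

Answer: yes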